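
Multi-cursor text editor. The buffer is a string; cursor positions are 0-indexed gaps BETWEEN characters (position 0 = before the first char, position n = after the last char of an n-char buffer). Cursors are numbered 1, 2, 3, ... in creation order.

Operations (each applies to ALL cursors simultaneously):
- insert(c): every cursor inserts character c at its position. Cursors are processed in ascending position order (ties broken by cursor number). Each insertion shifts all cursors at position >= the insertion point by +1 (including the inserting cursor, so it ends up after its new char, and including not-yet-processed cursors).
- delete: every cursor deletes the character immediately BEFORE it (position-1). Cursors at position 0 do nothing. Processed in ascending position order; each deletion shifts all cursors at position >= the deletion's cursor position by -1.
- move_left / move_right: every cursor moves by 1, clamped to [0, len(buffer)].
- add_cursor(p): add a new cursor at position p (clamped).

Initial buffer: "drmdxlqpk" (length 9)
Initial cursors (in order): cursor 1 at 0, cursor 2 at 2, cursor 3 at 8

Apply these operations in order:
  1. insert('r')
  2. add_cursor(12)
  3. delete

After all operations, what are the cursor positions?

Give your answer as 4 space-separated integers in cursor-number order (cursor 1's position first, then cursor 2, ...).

After op 1 (insert('r')): buffer="rdrrmdxlqprk" (len 12), cursors c1@1 c2@4 c3@11, authorship 1..2......3.
After op 2 (add_cursor(12)): buffer="rdrrmdxlqprk" (len 12), cursors c1@1 c2@4 c3@11 c4@12, authorship 1..2......3.
After op 3 (delete): buffer="drmdxlqp" (len 8), cursors c1@0 c2@2 c3@8 c4@8, authorship ........

Answer: 0 2 8 8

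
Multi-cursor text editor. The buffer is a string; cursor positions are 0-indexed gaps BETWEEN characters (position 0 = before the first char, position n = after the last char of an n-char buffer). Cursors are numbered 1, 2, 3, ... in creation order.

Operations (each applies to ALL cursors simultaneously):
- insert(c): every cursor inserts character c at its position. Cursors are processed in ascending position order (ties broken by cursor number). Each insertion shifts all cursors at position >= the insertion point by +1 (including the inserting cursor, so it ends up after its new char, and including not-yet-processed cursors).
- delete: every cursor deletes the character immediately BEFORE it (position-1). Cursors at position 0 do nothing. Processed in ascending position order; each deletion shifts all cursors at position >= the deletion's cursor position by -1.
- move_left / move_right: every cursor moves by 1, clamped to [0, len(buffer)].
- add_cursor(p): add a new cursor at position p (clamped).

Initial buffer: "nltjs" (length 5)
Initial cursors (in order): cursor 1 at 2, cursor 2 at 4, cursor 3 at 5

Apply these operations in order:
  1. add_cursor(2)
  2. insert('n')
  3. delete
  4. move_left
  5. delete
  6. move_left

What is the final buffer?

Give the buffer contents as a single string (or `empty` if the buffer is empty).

After op 1 (add_cursor(2)): buffer="nltjs" (len 5), cursors c1@2 c4@2 c2@4 c3@5, authorship .....
After op 2 (insert('n')): buffer="nlnntjnsn" (len 9), cursors c1@4 c4@4 c2@7 c3@9, authorship ..14..2.3
After op 3 (delete): buffer="nltjs" (len 5), cursors c1@2 c4@2 c2@4 c3@5, authorship .....
After op 4 (move_left): buffer="nltjs" (len 5), cursors c1@1 c4@1 c2@3 c3@4, authorship .....
After op 5 (delete): buffer="ls" (len 2), cursors c1@0 c4@0 c2@1 c3@1, authorship ..
After op 6 (move_left): buffer="ls" (len 2), cursors c1@0 c2@0 c3@0 c4@0, authorship ..

Answer: ls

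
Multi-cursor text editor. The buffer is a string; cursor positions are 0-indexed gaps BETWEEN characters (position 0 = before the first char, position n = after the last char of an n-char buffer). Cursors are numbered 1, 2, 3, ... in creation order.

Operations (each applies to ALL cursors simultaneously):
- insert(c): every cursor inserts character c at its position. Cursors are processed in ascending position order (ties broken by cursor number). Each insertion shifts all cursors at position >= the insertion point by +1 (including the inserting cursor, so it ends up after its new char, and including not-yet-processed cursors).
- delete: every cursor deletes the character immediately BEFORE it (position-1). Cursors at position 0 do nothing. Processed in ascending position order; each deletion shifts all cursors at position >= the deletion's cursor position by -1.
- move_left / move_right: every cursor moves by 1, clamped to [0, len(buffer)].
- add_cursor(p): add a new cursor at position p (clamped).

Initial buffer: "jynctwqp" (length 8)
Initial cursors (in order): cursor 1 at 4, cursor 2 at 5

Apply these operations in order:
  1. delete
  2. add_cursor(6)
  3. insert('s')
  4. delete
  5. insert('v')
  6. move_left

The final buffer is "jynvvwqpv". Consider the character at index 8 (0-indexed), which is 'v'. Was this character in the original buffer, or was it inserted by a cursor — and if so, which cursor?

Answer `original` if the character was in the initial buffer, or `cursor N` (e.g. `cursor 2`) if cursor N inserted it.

Answer: cursor 3

Derivation:
After op 1 (delete): buffer="jynwqp" (len 6), cursors c1@3 c2@3, authorship ......
After op 2 (add_cursor(6)): buffer="jynwqp" (len 6), cursors c1@3 c2@3 c3@6, authorship ......
After op 3 (insert('s')): buffer="jynsswqps" (len 9), cursors c1@5 c2@5 c3@9, authorship ...12...3
After op 4 (delete): buffer="jynwqp" (len 6), cursors c1@3 c2@3 c3@6, authorship ......
After op 5 (insert('v')): buffer="jynvvwqpv" (len 9), cursors c1@5 c2@5 c3@9, authorship ...12...3
After op 6 (move_left): buffer="jynvvwqpv" (len 9), cursors c1@4 c2@4 c3@8, authorship ...12...3
Authorship (.=original, N=cursor N): . . . 1 2 . . . 3
Index 8: author = 3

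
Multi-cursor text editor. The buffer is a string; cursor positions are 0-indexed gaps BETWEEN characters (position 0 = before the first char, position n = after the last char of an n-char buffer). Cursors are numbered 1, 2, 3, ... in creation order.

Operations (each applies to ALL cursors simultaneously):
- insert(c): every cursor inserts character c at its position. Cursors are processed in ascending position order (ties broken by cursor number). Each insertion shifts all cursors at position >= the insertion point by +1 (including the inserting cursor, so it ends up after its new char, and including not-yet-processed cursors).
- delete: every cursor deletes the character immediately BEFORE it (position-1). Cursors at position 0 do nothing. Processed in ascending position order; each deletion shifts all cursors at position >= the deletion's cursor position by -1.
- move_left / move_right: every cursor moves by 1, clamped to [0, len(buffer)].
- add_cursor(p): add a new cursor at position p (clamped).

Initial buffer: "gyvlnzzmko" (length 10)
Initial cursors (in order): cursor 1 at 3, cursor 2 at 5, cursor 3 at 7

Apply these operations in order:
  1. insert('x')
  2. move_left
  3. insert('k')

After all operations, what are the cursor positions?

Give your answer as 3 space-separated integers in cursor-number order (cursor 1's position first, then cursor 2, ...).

Answer: 4 8 12

Derivation:
After op 1 (insert('x')): buffer="gyvxlnxzzxmko" (len 13), cursors c1@4 c2@7 c3@10, authorship ...1..2..3...
After op 2 (move_left): buffer="gyvxlnxzzxmko" (len 13), cursors c1@3 c2@6 c3@9, authorship ...1..2..3...
After op 3 (insert('k')): buffer="gyvkxlnkxzzkxmko" (len 16), cursors c1@4 c2@8 c3@12, authorship ...11..22..33...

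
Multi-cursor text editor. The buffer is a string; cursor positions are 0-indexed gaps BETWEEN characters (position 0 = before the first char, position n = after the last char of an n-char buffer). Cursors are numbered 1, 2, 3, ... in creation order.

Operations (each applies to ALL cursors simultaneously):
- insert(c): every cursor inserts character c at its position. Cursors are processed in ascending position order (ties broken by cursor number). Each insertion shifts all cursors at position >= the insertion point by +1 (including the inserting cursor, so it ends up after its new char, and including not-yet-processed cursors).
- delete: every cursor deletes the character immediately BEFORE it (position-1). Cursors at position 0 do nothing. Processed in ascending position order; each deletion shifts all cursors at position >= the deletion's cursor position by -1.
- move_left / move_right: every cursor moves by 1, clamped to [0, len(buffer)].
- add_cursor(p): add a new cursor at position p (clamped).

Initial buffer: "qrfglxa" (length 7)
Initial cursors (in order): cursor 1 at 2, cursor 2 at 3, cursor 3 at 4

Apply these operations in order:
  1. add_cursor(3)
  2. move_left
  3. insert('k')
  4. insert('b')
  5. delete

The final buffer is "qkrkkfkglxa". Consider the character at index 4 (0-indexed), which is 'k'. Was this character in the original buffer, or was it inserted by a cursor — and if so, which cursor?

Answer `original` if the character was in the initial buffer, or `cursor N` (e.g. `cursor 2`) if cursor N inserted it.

After op 1 (add_cursor(3)): buffer="qrfglxa" (len 7), cursors c1@2 c2@3 c4@3 c3@4, authorship .......
After op 2 (move_left): buffer="qrfglxa" (len 7), cursors c1@1 c2@2 c4@2 c3@3, authorship .......
After op 3 (insert('k')): buffer="qkrkkfkglxa" (len 11), cursors c1@2 c2@5 c4@5 c3@7, authorship .1.24.3....
After op 4 (insert('b')): buffer="qkbrkkbbfkbglxa" (len 15), cursors c1@3 c2@8 c4@8 c3@11, authorship .11.2424.33....
After op 5 (delete): buffer="qkrkkfkglxa" (len 11), cursors c1@2 c2@5 c4@5 c3@7, authorship .1.24.3....
Authorship (.=original, N=cursor N): . 1 . 2 4 . 3 . . . .
Index 4: author = 4

Answer: cursor 4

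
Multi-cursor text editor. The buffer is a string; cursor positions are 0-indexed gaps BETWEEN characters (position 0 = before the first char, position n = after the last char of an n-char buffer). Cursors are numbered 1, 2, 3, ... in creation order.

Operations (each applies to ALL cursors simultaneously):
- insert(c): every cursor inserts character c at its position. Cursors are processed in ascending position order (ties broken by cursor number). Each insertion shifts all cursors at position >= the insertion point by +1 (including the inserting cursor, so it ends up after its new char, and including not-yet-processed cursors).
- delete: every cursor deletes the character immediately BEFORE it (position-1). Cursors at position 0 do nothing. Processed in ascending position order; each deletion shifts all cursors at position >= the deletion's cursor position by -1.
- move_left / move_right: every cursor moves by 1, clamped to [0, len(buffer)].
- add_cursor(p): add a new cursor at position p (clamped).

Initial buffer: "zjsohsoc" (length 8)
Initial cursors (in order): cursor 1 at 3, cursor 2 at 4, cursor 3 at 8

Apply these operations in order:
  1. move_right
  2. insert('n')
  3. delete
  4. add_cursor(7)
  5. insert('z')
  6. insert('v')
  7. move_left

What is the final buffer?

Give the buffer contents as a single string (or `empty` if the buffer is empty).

After op 1 (move_right): buffer="zjsohsoc" (len 8), cursors c1@4 c2@5 c3@8, authorship ........
After op 2 (insert('n')): buffer="zjsonhnsocn" (len 11), cursors c1@5 c2@7 c3@11, authorship ....1.2...3
After op 3 (delete): buffer="zjsohsoc" (len 8), cursors c1@4 c2@5 c3@8, authorship ........
After op 4 (add_cursor(7)): buffer="zjsohsoc" (len 8), cursors c1@4 c2@5 c4@7 c3@8, authorship ........
After op 5 (insert('z')): buffer="zjsozhzsozcz" (len 12), cursors c1@5 c2@7 c4@10 c3@12, authorship ....1.2..4.3
After op 6 (insert('v')): buffer="zjsozvhzvsozvczv" (len 16), cursors c1@6 c2@9 c4@13 c3@16, authorship ....11.22..44.33
After op 7 (move_left): buffer="zjsozvhzvsozvczv" (len 16), cursors c1@5 c2@8 c4@12 c3@15, authorship ....11.22..44.33

Answer: zjsozvhzvsozvczv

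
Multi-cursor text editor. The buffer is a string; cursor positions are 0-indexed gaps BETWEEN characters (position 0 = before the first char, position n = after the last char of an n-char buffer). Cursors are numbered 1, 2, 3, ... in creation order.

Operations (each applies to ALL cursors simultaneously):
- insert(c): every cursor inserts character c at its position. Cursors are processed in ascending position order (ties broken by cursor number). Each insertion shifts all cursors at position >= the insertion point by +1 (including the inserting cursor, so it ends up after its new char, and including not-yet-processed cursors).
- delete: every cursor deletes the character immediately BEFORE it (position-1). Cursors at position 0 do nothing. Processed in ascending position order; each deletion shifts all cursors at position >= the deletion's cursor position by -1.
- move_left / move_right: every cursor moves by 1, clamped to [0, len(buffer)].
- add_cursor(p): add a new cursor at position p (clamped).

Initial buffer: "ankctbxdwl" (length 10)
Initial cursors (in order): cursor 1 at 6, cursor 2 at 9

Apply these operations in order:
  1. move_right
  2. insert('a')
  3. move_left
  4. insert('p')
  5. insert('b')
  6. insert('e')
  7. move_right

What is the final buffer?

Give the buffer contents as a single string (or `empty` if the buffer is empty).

Answer: ankctbxpbeadwlpbea

Derivation:
After op 1 (move_right): buffer="ankctbxdwl" (len 10), cursors c1@7 c2@10, authorship ..........
After op 2 (insert('a')): buffer="ankctbxadwla" (len 12), cursors c1@8 c2@12, authorship .......1...2
After op 3 (move_left): buffer="ankctbxadwla" (len 12), cursors c1@7 c2@11, authorship .......1...2
After op 4 (insert('p')): buffer="ankctbxpadwlpa" (len 14), cursors c1@8 c2@13, authorship .......11...22
After op 5 (insert('b')): buffer="ankctbxpbadwlpba" (len 16), cursors c1@9 c2@15, authorship .......111...222
After op 6 (insert('e')): buffer="ankctbxpbeadwlpbea" (len 18), cursors c1@10 c2@17, authorship .......1111...2222
After op 7 (move_right): buffer="ankctbxpbeadwlpbea" (len 18), cursors c1@11 c2@18, authorship .......1111...2222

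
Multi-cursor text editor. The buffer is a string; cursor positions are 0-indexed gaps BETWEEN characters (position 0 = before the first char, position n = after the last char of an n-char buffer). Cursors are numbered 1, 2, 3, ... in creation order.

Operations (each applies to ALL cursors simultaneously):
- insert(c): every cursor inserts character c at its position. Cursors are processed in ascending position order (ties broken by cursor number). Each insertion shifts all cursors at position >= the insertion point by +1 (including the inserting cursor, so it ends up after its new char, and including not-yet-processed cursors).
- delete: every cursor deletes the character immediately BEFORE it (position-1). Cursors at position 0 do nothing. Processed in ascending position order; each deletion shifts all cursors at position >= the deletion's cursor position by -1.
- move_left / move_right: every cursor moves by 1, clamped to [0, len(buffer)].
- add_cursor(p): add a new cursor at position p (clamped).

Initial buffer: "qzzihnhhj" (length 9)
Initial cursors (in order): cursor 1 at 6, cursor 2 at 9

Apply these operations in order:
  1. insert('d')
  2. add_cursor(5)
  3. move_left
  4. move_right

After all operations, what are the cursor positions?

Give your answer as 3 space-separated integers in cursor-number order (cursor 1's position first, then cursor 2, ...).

After op 1 (insert('d')): buffer="qzzihndhhjd" (len 11), cursors c1@7 c2@11, authorship ......1...2
After op 2 (add_cursor(5)): buffer="qzzihndhhjd" (len 11), cursors c3@5 c1@7 c2@11, authorship ......1...2
After op 3 (move_left): buffer="qzzihndhhjd" (len 11), cursors c3@4 c1@6 c2@10, authorship ......1...2
After op 4 (move_right): buffer="qzzihndhhjd" (len 11), cursors c3@5 c1@7 c2@11, authorship ......1...2

Answer: 7 11 5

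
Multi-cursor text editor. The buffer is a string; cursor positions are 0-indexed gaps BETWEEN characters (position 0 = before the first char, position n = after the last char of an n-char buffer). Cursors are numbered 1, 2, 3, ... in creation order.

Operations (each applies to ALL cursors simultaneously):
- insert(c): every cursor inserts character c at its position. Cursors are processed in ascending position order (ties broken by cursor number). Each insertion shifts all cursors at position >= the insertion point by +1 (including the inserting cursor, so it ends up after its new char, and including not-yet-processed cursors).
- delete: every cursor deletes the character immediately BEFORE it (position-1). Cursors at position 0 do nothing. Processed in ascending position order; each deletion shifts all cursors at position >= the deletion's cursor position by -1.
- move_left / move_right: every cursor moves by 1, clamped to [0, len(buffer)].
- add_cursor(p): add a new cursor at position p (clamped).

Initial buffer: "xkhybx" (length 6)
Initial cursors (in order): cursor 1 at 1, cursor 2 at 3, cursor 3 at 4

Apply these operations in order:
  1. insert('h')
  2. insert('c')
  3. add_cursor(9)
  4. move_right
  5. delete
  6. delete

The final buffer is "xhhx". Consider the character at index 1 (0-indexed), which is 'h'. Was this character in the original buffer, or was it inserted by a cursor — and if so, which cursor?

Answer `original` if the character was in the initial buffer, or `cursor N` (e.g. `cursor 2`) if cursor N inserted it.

After op 1 (insert('h')): buffer="xhkhhyhbx" (len 9), cursors c1@2 c2@5 c3@7, authorship .1..2.3..
After op 2 (insert('c')): buffer="xhckhhcyhcbx" (len 12), cursors c1@3 c2@7 c3@10, authorship .11..22.33..
After op 3 (add_cursor(9)): buffer="xhckhhcyhcbx" (len 12), cursors c1@3 c2@7 c4@9 c3@10, authorship .11..22.33..
After op 4 (move_right): buffer="xhckhhcyhcbx" (len 12), cursors c1@4 c2@8 c4@10 c3@11, authorship .11..22.33..
After op 5 (delete): buffer="xhchhchx" (len 8), cursors c1@3 c2@6 c3@7 c4@7, authorship .11.223.
After op 6 (delete): buffer="xhhx" (len 4), cursors c1@2 c2@3 c3@3 c4@3, authorship .1..
Authorship (.=original, N=cursor N): . 1 . .
Index 1: author = 1

Answer: cursor 1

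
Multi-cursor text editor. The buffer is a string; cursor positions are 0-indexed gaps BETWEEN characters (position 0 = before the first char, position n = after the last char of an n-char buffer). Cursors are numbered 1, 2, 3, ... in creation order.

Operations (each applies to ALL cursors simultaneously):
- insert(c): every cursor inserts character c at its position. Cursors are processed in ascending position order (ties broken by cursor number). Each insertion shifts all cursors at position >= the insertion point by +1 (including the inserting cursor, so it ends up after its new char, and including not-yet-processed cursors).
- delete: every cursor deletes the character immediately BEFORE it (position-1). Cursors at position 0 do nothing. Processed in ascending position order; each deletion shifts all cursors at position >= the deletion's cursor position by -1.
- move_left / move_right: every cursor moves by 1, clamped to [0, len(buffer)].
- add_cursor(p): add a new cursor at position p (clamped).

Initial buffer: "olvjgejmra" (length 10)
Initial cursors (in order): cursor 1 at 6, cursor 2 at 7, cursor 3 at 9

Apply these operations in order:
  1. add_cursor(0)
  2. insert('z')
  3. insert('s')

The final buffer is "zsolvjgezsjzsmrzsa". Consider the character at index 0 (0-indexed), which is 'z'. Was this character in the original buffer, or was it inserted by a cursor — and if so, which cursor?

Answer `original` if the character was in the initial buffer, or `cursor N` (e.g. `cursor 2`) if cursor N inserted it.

Answer: cursor 4

Derivation:
After op 1 (add_cursor(0)): buffer="olvjgejmra" (len 10), cursors c4@0 c1@6 c2@7 c3@9, authorship ..........
After op 2 (insert('z')): buffer="zolvjgezjzmrza" (len 14), cursors c4@1 c1@8 c2@10 c3@13, authorship 4......1.2..3.
After op 3 (insert('s')): buffer="zsolvjgezsjzsmrzsa" (len 18), cursors c4@2 c1@10 c2@13 c3@17, authorship 44......11.22..33.
Authorship (.=original, N=cursor N): 4 4 . . . . . . 1 1 . 2 2 . . 3 3 .
Index 0: author = 4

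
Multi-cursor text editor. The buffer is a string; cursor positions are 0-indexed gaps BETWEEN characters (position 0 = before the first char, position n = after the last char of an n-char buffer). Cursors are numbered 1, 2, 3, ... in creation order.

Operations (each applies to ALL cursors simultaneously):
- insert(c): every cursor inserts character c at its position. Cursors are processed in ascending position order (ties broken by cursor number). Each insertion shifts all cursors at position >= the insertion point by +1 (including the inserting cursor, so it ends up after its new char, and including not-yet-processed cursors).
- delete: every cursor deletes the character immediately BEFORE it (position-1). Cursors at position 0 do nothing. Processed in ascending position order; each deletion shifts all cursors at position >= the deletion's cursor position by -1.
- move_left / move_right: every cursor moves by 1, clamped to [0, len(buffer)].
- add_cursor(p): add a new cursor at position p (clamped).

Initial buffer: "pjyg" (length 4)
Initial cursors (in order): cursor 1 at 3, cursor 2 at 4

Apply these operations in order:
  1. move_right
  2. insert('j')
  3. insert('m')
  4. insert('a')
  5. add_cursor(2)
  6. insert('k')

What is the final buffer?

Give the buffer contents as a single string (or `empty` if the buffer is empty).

After op 1 (move_right): buffer="pjyg" (len 4), cursors c1@4 c2@4, authorship ....
After op 2 (insert('j')): buffer="pjygjj" (len 6), cursors c1@6 c2@6, authorship ....12
After op 3 (insert('m')): buffer="pjygjjmm" (len 8), cursors c1@8 c2@8, authorship ....1212
After op 4 (insert('a')): buffer="pjygjjmmaa" (len 10), cursors c1@10 c2@10, authorship ....121212
After op 5 (add_cursor(2)): buffer="pjygjjmmaa" (len 10), cursors c3@2 c1@10 c2@10, authorship ....121212
After op 6 (insert('k')): buffer="pjkygjjmmaakk" (len 13), cursors c3@3 c1@13 c2@13, authorship ..3..12121212

Answer: pjkygjjmmaakk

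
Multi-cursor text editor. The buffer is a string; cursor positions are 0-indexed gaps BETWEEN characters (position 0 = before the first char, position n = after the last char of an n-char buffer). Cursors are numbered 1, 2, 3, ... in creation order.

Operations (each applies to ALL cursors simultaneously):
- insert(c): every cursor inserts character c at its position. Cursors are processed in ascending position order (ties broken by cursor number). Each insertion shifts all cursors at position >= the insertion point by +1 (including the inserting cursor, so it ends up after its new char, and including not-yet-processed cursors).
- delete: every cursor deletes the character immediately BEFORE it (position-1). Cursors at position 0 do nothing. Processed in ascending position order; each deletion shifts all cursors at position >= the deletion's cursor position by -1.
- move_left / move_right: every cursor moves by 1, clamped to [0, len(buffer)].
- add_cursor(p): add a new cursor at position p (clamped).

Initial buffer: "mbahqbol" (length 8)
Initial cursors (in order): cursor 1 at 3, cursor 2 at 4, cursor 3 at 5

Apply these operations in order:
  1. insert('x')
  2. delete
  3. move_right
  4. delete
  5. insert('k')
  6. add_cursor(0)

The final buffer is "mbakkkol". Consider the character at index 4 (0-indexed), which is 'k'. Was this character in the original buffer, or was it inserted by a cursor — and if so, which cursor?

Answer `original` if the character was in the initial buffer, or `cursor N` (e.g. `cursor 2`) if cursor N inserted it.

Answer: cursor 2

Derivation:
After op 1 (insert('x')): buffer="mbaxhxqxbol" (len 11), cursors c1@4 c2@6 c3@8, authorship ...1.2.3...
After op 2 (delete): buffer="mbahqbol" (len 8), cursors c1@3 c2@4 c3@5, authorship ........
After op 3 (move_right): buffer="mbahqbol" (len 8), cursors c1@4 c2@5 c3@6, authorship ........
After op 4 (delete): buffer="mbaol" (len 5), cursors c1@3 c2@3 c3@3, authorship .....
After op 5 (insert('k')): buffer="mbakkkol" (len 8), cursors c1@6 c2@6 c3@6, authorship ...123..
After op 6 (add_cursor(0)): buffer="mbakkkol" (len 8), cursors c4@0 c1@6 c2@6 c3@6, authorship ...123..
Authorship (.=original, N=cursor N): . . . 1 2 3 . .
Index 4: author = 2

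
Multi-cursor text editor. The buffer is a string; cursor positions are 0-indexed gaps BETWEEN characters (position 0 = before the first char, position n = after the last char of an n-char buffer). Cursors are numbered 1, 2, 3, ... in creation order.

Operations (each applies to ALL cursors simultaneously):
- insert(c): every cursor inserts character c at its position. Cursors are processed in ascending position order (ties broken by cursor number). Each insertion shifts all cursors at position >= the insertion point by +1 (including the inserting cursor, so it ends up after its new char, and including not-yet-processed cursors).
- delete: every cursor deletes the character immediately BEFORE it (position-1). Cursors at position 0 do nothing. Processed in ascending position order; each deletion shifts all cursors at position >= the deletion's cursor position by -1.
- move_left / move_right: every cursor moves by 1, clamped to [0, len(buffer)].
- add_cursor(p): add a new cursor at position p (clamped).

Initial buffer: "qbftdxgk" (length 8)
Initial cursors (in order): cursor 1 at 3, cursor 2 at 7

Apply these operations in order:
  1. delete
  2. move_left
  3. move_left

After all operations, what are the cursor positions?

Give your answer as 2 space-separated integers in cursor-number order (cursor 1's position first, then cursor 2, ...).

Answer: 0 3

Derivation:
After op 1 (delete): buffer="qbtdxk" (len 6), cursors c1@2 c2@5, authorship ......
After op 2 (move_left): buffer="qbtdxk" (len 6), cursors c1@1 c2@4, authorship ......
After op 3 (move_left): buffer="qbtdxk" (len 6), cursors c1@0 c2@3, authorship ......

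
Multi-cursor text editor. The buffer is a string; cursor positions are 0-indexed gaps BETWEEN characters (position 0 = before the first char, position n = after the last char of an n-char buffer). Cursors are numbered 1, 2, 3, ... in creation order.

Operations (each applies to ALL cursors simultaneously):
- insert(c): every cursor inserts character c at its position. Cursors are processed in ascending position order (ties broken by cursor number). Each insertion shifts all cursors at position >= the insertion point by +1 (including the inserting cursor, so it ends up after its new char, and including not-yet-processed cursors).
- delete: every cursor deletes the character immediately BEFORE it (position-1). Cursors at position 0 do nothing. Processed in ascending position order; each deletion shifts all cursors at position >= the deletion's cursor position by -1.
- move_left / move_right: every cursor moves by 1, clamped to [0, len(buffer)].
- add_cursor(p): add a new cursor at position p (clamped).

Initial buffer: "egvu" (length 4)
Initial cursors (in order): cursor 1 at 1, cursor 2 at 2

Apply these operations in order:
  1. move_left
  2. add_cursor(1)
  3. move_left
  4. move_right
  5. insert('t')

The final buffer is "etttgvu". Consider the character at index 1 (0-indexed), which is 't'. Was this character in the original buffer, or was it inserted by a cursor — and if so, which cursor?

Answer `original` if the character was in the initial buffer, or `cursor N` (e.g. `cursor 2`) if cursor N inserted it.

Answer: cursor 1

Derivation:
After op 1 (move_left): buffer="egvu" (len 4), cursors c1@0 c2@1, authorship ....
After op 2 (add_cursor(1)): buffer="egvu" (len 4), cursors c1@0 c2@1 c3@1, authorship ....
After op 3 (move_left): buffer="egvu" (len 4), cursors c1@0 c2@0 c3@0, authorship ....
After op 4 (move_right): buffer="egvu" (len 4), cursors c1@1 c2@1 c3@1, authorship ....
After op 5 (insert('t')): buffer="etttgvu" (len 7), cursors c1@4 c2@4 c3@4, authorship .123...
Authorship (.=original, N=cursor N): . 1 2 3 . . .
Index 1: author = 1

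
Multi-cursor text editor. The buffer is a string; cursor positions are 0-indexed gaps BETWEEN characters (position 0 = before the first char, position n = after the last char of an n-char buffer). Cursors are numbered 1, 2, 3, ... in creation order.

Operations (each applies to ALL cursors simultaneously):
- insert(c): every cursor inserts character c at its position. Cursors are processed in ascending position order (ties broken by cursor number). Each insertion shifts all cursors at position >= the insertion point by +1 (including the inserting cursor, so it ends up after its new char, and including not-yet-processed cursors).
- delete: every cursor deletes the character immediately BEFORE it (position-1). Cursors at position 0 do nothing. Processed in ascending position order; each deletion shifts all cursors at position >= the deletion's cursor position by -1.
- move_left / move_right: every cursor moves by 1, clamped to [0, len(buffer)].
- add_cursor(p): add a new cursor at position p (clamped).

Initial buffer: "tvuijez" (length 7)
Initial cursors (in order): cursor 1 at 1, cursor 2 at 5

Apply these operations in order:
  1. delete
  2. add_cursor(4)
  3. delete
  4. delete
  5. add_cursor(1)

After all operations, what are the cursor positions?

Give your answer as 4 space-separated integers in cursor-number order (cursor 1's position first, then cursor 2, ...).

Answer: 0 0 0 1

Derivation:
After op 1 (delete): buffer="vuiez" (len 5), cursors c1@0 c2@3, authorship .....
After op 2 (add_cursor(4)): buffer="vuiez" (len 5), cursors c1@0 c2@3 c3@4, authorship .....
After op 3 (delete): buffer="vuz" (len 3), cursors c1@0 c2@2 c3@2, authorship ...
After op 4 (delete): buffer="z" (len 1), cursors c1@0 c2@0 c3@0, authorship .
After op 5 (add_cursor(1)): buffer="z" (len 1), cursors c1@0 c2@0 c3@0 c4@1, authorship .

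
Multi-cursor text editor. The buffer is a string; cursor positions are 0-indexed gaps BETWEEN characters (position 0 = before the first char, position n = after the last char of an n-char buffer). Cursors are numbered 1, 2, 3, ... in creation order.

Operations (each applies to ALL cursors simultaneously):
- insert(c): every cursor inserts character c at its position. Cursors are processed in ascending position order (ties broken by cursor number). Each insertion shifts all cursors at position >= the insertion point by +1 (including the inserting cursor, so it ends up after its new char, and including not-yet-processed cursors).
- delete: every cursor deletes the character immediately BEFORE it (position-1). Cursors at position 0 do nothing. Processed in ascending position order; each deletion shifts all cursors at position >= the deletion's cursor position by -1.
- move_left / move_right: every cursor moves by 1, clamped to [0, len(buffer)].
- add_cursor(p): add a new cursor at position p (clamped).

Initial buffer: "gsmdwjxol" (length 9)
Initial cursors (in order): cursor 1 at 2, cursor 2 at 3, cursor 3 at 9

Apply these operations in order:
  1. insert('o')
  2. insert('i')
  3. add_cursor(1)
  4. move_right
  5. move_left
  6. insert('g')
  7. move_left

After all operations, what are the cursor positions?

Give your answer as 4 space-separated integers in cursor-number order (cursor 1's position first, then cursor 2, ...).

After op 1 (insert('o')): buffer="gsomodwjxolo" (len 12), cursors c1@3 c2@5 c3@12, authorship ..1.2......3
After op 2 (insert('i')): buffer="gsoimoidwjxoloi" (len 15), cursors c1@4 c2@7 c3@15, authorship ..11.22......33
After op 3 (add_cursor(1)): buffer="gsoimoidwjxoloi" (len 15), cursors c4@1 c1@4 c2@7 c3@15, authorship ..11.22......33
After op 4 (move_right): buffer="gsoimoidwjxoloi" (len 15), cursors c4@2 c1@5 c2@8 c3@15, authorship ..11.22......33
After op 5 (move_left): buffer="gsoimoidwjxoloi" (len 15), cursors c4@1 c1@4 c2@7 c3@14, authorship ..11.22......33
After op 6 (insert('g')): buffer="ggsoigmoigdwjxologi" (len 19), cursors c4@2 c1@6 c2@10 c3@18, authorship .4.111.222......333
After op 7 (move_left): buffer="ggsoigmoigdwjxologi" (len 19), cursors c4@1 c1@5 c2@9 c3@17, authorship .4.111.222......333

Answer: 5 9 17 1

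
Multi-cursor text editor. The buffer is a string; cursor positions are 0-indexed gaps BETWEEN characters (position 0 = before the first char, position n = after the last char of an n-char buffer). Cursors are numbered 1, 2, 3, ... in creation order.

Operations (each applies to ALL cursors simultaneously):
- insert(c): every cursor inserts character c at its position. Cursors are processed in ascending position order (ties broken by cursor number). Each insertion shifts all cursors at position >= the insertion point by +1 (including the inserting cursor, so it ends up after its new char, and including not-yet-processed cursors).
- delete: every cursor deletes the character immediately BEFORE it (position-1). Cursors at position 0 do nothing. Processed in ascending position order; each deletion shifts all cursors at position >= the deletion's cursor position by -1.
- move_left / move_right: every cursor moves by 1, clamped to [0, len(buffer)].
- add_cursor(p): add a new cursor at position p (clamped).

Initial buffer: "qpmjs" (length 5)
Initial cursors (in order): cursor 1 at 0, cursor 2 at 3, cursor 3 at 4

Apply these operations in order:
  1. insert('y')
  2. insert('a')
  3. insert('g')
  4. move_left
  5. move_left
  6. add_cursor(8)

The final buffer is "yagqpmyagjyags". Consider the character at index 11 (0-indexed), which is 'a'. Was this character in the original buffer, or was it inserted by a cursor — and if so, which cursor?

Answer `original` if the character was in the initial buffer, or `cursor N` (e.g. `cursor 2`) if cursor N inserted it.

After op 1 (insert('y')): buffer="yqpmyjys" (len 8), cursors c1@1 c2@5 c3@7, authorship 1...2.3.
After op 2 (insert('a')): buffer="yaqpmyajyas" (len 11), cursors c1@2 c2@7 c3@10, authorship 11...22.33.
After op 3 (insert('g')): buffer="yagqpmyagjyags" (len 14), cursors c1@3 c2@9 c3@13, authorship 111...222.333.
After op 4 (move_left): buffer="yagqpmyagjyags" (len 14), cursors c1@2 c2@8 c3@12, authorship 111...222.333.
After op 5 (move_left): buffer="yagqpmyagjyags" (len 14), cursors c1@1 c2@7 c3@11, authorship 111...222.333.
After op 6 (add_cursor(8)): buffer="yagqpmyagjyags" (len 14), cursors c1@1 c2@7 c4@8 c3@11, authorship 111...222.333.
Authorship (.=original, N=cursor N): 1 1 1 . . . 2 2 2 . 3 3 3 .
Index 11: author = 3

Answer: cursor 3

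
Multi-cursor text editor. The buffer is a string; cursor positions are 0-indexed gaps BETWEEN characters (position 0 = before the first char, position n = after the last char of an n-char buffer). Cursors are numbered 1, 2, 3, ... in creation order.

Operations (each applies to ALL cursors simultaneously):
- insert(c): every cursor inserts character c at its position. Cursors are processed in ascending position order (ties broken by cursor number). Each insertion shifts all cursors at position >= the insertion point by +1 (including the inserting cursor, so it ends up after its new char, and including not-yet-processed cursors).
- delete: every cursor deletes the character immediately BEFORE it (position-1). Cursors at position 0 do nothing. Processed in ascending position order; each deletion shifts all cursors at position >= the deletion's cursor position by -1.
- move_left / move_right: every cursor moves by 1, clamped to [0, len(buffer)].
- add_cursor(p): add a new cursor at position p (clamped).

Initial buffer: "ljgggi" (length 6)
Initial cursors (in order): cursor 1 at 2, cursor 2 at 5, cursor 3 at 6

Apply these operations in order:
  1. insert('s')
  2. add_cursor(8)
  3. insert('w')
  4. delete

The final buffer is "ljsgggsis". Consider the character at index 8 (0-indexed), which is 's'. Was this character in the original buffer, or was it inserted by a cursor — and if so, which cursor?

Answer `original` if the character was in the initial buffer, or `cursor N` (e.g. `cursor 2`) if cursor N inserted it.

After op 1 (insert('s')): buffer="ljsgggsis" (len 9), cursors c1@3 c2@7 c3@9, authorship ..1...2.3
After op 2 (add_cursor(8)): buffer="ljsgggsis" (len 9), cursors c1@3 c2@7 c4@8 c3@9, authorship ..1...2.3
After op 3 (insert('w')): buffer="ljswgggswiwsw" (len 13), cursors c1@4 c2@9 c4@11 c3@13, authorship ..11...22.433
After op 4 (delete): buffer="ljsgggsis" (len 9), cursors c1@3 c2@7 c4@8 c3@9, authorship ..1...2.3
Authorship (.=original, N=cursor N): . . 1 . . . 2 . 3
Index 8: author = 3

Answer: cursor 3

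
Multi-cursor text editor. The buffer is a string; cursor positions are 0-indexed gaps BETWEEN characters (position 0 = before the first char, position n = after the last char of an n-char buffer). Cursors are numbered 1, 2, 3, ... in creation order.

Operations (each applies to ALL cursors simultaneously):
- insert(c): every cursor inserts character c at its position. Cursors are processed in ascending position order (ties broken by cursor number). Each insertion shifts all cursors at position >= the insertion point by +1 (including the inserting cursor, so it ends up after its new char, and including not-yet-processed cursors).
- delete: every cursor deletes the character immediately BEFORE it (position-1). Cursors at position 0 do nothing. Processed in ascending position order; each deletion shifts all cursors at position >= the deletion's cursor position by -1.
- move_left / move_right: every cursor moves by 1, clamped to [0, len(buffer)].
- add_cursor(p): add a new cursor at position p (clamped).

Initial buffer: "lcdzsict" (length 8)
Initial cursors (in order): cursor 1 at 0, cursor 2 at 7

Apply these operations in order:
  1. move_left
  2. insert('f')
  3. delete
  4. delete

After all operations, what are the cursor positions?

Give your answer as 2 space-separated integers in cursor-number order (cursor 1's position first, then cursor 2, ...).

After op 1 (move_left): buffer="lcdzsict" (len 8), cursors c1@0 c2@6, authorship ........
After op 2 (insert('f')): buffer="flcdzsifct" (len 10), cursors c1@1 c2@8, authorship 1......2..
After op 3 (delete): buffer="lcdzsict" (len 8), cursors c1@0 c2@6, authorship ........
After op 4 (delete): buffer="lcdzsct" (len 7), cursors c1@0 c2@5, authorship .......

Answer: 0 5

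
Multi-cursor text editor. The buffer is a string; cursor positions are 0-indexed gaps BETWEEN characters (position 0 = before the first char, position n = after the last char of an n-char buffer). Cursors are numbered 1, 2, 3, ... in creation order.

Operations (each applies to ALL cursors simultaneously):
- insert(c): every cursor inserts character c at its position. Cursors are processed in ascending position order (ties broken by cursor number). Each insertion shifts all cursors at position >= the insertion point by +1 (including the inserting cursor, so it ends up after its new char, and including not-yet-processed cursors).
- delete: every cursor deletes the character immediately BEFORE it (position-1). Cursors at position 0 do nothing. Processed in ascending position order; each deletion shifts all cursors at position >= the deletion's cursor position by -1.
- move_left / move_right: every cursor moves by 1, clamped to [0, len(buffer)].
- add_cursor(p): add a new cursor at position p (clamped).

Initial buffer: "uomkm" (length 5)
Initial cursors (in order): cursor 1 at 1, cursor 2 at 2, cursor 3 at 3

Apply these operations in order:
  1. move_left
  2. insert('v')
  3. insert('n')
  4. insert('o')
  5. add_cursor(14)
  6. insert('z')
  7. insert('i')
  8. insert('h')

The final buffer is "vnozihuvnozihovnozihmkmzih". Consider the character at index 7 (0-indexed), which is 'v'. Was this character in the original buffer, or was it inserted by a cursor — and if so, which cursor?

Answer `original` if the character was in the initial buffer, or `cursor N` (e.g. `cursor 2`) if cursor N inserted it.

Answer: cursor 2

Derivation:
After op 1 (move_left): buffer="uomkm" (len 5), cursors c1@0 c2@1 c3@2, authorship .....
After op 2 (insert('v')): buffer="vuvovmkm" (len 8), cursors c1@1 c2@3 c3@5, authorship 1.2.3...
After op 3 (insert('n')): buffer="vnuvnovnmkm" (len 11), cursors c1@2 c2@5 c3@8, authorship 11.22.33...
After op 4 (insert('o')): buffer="vnouvnoovnomkm" (len 14), cursors c1@3 c2@7 c3@11, authorship 111.222.333...
After op 5 (add_cursor(14)): buffer="vnouvnoovnomkm" (len 14), cursors c1@3 c2@7 c3@11 c4@14, authorship 111.222.333...
After op 6 (insert('z')): buffer="vnozuvnozovnozmkmz" (len 18), cursors c1@4 c2@9 c3@14 c4@18, authorship 1111.2222.3333...4
After op 7 (insert('i')): buffer="vnoziuvnoziovnozimkmzi" (len 22), cursors c1@5 c2@11 c3@17 c4@22, authorship 11111.22222.33333...44
After op 8 (insert('h')): buffer="vnozihuvnozihovnozihmkmzih" (len 26), cursors c1@6 c2@13 c3@20 c4@26, authorship 111111.222222.333333...444
Authorship (.=original, N=cursor N): 1 1 1 1 1 1 . 2 2 2 2 2 2 . 3 3 3 3 3 3 . . . 4 4 4
Index 7: author = 2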